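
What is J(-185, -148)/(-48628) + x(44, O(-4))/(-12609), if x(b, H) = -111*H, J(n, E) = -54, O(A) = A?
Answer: -3484991/102191742 ≈ -0.034102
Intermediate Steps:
J(-185, -148)/(-48628) + x(44, O(-4))/(-12609) = -54/(-48628) - 111*(-4)/(-12609) = -54*(-1/48628) + 444*(-1/12609) = 27/24314 - 148/4203 = -3484991/102191742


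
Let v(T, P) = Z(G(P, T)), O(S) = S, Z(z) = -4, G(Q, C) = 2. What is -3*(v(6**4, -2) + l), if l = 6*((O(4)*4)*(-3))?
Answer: 876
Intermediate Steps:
v(T, P) = -4
l = -288 (l = 6*((4*4)*(-3)) = 6*(16*(-3)) = 6*(-48) = -288)
-3*(v(6**4, -2) + l) = -3*(-4 - 288) = -3*(-292) = 876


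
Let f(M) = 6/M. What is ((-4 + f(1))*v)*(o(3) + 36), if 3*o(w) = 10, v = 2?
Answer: 472/3 ≈ 157.33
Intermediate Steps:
o(w) = 10/3 (o(w) = (⅓)*10 = 10/3)
((-4 + f(1))*v)*(o(3) + 36) = ((-4 + 6/1)*2)*(10/3 + 36) = ((-4 + 6*1)*2)*(118/3) = ((-4 + 6)*2)*(118/3) = (2*2)*(118/3) = 4*(118/3) = 472/3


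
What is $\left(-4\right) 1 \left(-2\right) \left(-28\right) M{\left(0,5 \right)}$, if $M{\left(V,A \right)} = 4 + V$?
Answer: $-896$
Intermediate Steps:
$\left(-4\right) 1 \left(-2\right) \left(-28\right) M{\left(0,5 \right)} = \left(-4\right) 1 \left(-2\right) \left(-28\right) \left(4 + 0\right) = \left(-4\right) \left(-2\right) \left(-28\right) 4 = 8 \left(-28\right) 4 = \left(-224\right) 4 = -896$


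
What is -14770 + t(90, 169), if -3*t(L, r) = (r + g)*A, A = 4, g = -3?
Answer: -44974/3 ≈ -14991.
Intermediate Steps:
t(L, r) = 4 - 4*r/3 (t(L, r) = -(r - 3)*4/3 = -(-3 + r)*4/3 = -(-12 + 4*r)/3 = 4 - 4*r/3)
-14770 + t(90, 169) = -14770 + (4 - 4/3*169) = -14770 + (4 - 676/3) = -14770 - 664/3 = -44974/3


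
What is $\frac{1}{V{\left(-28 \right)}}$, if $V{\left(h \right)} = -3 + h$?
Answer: $- \frac{1}{31} \approx -0.032258$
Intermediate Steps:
$\frac{1}{V{\left(-28 \right)}} = \frac{1}{-3 - 28} = \frac{1}{-31} = - \frac{1}{31}$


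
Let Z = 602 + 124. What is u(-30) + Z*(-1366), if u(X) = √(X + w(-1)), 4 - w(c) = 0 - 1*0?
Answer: -991716 + I*√26 ≈ -9.9172e+5 + 5.099*I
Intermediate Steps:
w(c) = 4 (w(c) = 4 - (0 - 1*0) = 4 - (0 + 0) = 4 - 1*0 = 4 + 0 = 4)
u(X) = √(4 + X) (u(X) = √(X + 4) = √(4 + X))
Z = 726
u(-30) + Z*(-1366) = √(4 - 30) + 726*(-1366) = √(-26) - 991716 = I*√26 - 991716 = -991716 + I*√26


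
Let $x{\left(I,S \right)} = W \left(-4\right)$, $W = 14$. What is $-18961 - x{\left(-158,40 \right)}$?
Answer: $-18905$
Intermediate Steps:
$x{\left(I,S \right)} = -56$ ($x{\left(I,S \right)} = 14 \left(-4\right) = -56$)
$-18961 - x{\left(-158,40 \right)} = -18961 - -56 = -18961 + 56 = -18905$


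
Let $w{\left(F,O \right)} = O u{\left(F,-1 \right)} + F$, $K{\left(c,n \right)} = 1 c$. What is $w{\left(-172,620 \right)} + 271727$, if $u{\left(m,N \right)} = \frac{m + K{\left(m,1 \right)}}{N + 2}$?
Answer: $58275$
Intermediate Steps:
$K{\left(c,n \right)} = c$
$u{\left(m,N \right)} = \frac{2 m}{2 + N}$ ($u{\left(m,N \right)} = \frac{m + m}{N + 2} = \frac{2 m}{2 + N}$)
$w{\left(F,O \right)} = F + 2 F O$ ($w{\left(F,O \right)} = O \frac{2 F}{2 - 1} + F = O \frac{2 F}{1} + F = O 2 F 1 + F = O 2 F + F = 2 F O + F = F + 2 F O$)
$w{\left(-172,620 \right)} + 271727 = - 172 \left(1 + 2 \cdot 620\right) + 271727 = - 172 \left(1 + 1240\right) + 271727 = \left(-172\right) 1241 + 271727 = -213452 + 271727 = 58275$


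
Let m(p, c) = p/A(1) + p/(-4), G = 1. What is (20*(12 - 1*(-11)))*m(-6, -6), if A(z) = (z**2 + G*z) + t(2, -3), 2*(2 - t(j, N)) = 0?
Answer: 0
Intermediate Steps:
t(j, N) = 2 (t(j, N) = 2 - 1/2*0 = 2 + 0 = 2)
A(z) = 2 + z + z**2 (A(z) = (z**2 + 1*z) + 2 = (z**2 + z) + 2 = (z + z**2) + 2 = 2 + z + z**2)
m(p, c) = 0 (m(p, c) = p/(2 + 1 + 1**2) + p/(-4) = p/(2 + 1 + 1) + p*(-1/4) = p/4 - p/4 = 0)
(20*(12 - 1*(-11)))*m(-6, -6) = (20*(12 - 1*(-11)))*0 = (20*(12 + 11))*0 = (20*23)*0 = 460*0 = 0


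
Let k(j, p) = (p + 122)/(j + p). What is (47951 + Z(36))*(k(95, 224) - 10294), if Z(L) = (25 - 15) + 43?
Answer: -14328932160/29 ≈ -4.9410e+8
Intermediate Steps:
Z(L) = 53 (Z(L) = 10 + 43 = 53)
k(j, p) = (122 + p)/(j + p)
(47951 + Z(36))*(k(95, 224) - 10294) = (47951 + 53)*((122 + 224)/(95 + 224) - 10294) = 48004*(346/319 - 10294) = 48004*(-3283440/319) = -14328932160/29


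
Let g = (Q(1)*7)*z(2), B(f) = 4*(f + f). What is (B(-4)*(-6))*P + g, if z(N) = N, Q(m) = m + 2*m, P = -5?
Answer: -918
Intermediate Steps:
Q(m) = 3*m
B(f) = 8*f (B(f) = 4*(2*f) = 8*f)
g = 42 (g = ((3*1)*7)*2 = (3*7)*2 = 21*2 = 42)
(B(-4)*(-6))*P + g = ((8*(-4))*(-6))*(-5) + 42 = -32*(-6)*(-5) + 42 = 192*(-5) + 42 = -960 + 42 = -918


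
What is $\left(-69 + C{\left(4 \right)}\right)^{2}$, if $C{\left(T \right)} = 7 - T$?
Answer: $4356$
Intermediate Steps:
$\left(-69 + C{\left(4 \right)}\right)^{2} = \left(-69 + \left(7 - 4\right)\right)^{2} = \left(-69 + 3\right)^{2} = \left(-66\right)^{2} = 4356$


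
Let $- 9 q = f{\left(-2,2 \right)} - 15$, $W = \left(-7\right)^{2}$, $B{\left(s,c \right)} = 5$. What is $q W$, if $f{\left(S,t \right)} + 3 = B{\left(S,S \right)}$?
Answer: $\frac{637}{9} \approx 70.778$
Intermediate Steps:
$W = 49$
$f{\left(S,t \right)} = 2$ ($f{\left(S,t \right)} = -3 + 5 = 2$)
$q = \frac{13}{9}$ ($q = - \frac{2 - 15}{9} = \left(- \frac{1}{9}\right) \left(-13\right) = \frac{13}{9} \approx 1.4444$)
$q W = \frac{13}{9} \cdot 49 = \frac{637}{9}$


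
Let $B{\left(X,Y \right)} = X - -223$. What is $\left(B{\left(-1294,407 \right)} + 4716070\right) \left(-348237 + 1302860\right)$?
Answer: $4501046490377$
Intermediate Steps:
$B{\left(X,Y \right)} = 223 + X$ ($B{\left(X,Y \right)} = X + 223 = 223 + X$)
$\left(B{\left(-1294,407 \right)} + 4716070\right) \left(-348237 + 1302860\right) = \left(\left(223 - 1294\right) + 4716070\right) \left(-348237 + 1302860\right) = \left(-1071 + 4716070\right) 954623 = 4714999 \cdot 954623 = 4501046490377$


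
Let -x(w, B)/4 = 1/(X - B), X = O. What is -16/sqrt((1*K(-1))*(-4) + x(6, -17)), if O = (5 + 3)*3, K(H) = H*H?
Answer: 4*I*sqrt(1722)/21 ≈ 7.9042*I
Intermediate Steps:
K(H) = H**2
O = 24 (O = 8*3 = 24)
X = 24
x(w, B) = -4/(24 - B)
-16/sqrt((1*K(-1))*(-4) + x(6, -17)) = -16/sqrt((1*(-1)**2)*(-4) + 4/(-24 - 17)) = -16/sqrt((1*1)*(-4) + 4/(-41)) = -16/sqrt(1*(-4) + 4*(-1/41)) = -16/sqrt(-4 - 4/41) = -16*(-I*sqrt(1722)/84) = -(-4)*I*sqrt(1722)/21 = 4*I*sqrt(1722)/21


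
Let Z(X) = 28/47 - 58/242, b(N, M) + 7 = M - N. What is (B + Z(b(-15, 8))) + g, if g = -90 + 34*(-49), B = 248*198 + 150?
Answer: 270123151/5687 ≈ 47498.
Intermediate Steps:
b(N, M) = -7 + M - N (b(N, M) = -7 + (M - N) = -7 + M - N)
B = 49254 (B = 49104 + 150 = 49254)
Z(X) = 2025/5687 (Z(X) = 28*(1/47) - 58*1/242 = 28/47 - 29/121 = 2025/5687)
g = -1756 (g = -90 - 1666 = -1756)
(B + Z(b(-15, 8))) + g = (49254 + 2025/5687) - 1756 = 280109523/5687 - 1756 = 270123151/5687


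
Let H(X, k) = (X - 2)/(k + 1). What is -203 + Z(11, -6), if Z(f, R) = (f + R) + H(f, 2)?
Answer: -195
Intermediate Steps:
H(X, k) = (-2 + X)/(1 + k)
Z(f, R) = -2/3 + R + 4*f/3 (Z(f, R) = (f + R) + (-2 + f)/(1 + 2) = (R + f) + (-2 + f)/3 = (R + f) + (-2/3 + f/3) = -2/3 + R + 4*f/3)
-203 + Z(11, -6) = -203 + (-2/3 - 6 + (4/3)*11) = -203 + (-2/3 - 6 + 44/3) = -203 + 8 = -195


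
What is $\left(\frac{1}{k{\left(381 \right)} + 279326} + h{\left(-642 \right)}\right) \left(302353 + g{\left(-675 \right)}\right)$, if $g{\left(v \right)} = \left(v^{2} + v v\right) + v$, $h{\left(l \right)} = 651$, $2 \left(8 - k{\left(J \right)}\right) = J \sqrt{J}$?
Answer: $\frac{246403368348703416832}{312054627883} + \frac{924251136 \sqrt{381}}{312054627883} \approx 7.8962 \cdot 10^{8}$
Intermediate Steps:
$k{\left(J \right)} = 8 - \frac{J^{\frac{3}{2}}}{2}$ ($k{\left(J \right)} = 8 - \frac{J \sqrt{J}}{2} = 8 - \frac{J^{\frac{3}{2}}}{2}$)
$g{\left(v \right)} = v + 2 v^{2}$ ($g{\left(v \right)} = \left(v^{2} + v^{2}\right) + v = 2 v^{2} + v = v + 2 v^{2}$)
$\left(\frac{1}{k{\left(381 \right)} + 279326} + h{\left(-642 \right)}\right) \left(302353 + g{\left(-675 \right)}\right) = \left(\frac{1}{\left(8 - \frac{381^{\frac{3}{2}}}{2}\right) + 279326} + 651\right) \left(302353 - 675 \left(1 + 2 \left(-675\right)\right)\right) = \left(\frac{1}{\left(8 - \frac{381 \sqrt{381}}{2}\right) + 279326} + 651\right) \left(302353 - 675 \left(1 - 1350\right)\right) = \left(\frac{1}{\left(8 - \frac{381 \sqrt{381}}{2}\right) + 279326} + 651\right) \left(302353 - -910575\right) = \left(\frac{1}{279334 - \frac{381 \sqrt{381}}{2}} + 651\right) \left(302353 + 910575\right) = \left(651 + \frac{1}{279334 - \frac{381 \sqrt{381}}{2}}\right) 1212928 = 789616128 + \frac{1212928}{279334 - \frac{381 \sqrt{381}}{2}}$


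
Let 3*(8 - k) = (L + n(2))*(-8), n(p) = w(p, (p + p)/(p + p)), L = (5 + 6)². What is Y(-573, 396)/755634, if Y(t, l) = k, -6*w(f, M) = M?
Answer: 1486/3400353 ≈ 0.00043701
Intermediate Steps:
w(f, M) = -M/6
L = 121 (L = 11² = 121)
n(p) = -⅙ (n(p) = -(p + p)/(6*(p + p)) = -2*p/(6*(2*p)) = -2*p*1/(2*p)/6 = -⅙*1 = -⅙)
k = 2972/9 (k = 8 - (121 - ⅙)*(-8)/3 = 8 - 725*(-8)/18 = 8 - ⅓*(-2900/3) = 8 + 2900/9 = 2972/9 ≈ 330.22)
Y(t, l) = 2972/9
Y(-573, 396)/755634 = (2972/9)/755634 = (2972/9)*(1/755634) = 1486/3400353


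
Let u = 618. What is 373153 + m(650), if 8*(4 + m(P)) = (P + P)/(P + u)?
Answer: 946306189/2536 ≈ 3.7315e+5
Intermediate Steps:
m(P) = -4 + P/(4*(618 + P)) (m(P) = -4 + ((P + P)/(P + 618))/8 = -4 + ((2*P)/(618 + P))/8 = -4 + (2*P/(618 + P))/8 = -4 + P/(4*(618 + P)))
373153 + m(650) = 373153 + 3*(-3296 - 5*650)/(4*(618 + 650)) = 373153 + (¾)*(-3296 - 3250)/1268 = 373153 + (¾)*(1/1268)*(-6546) = 373153 - 9819/2536 = 946306189/2536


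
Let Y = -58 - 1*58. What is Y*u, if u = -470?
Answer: 54520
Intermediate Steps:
Y = -116 (Y = -58 - 58 = -116)
Y*u = -116*(-470) = 54520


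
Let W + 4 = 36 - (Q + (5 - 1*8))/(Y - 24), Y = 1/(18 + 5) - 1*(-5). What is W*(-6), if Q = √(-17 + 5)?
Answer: -41649/218 - 69*I*√3/109 ≈ -191.05 - 1.0964*I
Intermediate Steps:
Q = 2*I*√3 (Q = √(-12) = 2*I*√3 ≈ 3.4641*I)
Y = 116/23 (Y = 1/23 + 5 = 116/23 ≈ 5.0435)
W = 13883/436 + 23*I*√3/218 (W = -4 + (36 - (2*I*√3 + (5 - 1*8))/(116/23 - 24)) = -4 + (36 - (2*I*√3 + (5 - 8))/(-436/23)) = -4 + (36 - (2*I*√3 - 3)*(-23)/436) = -4 + (36 - (-3 + 2*I*√3)*(-23)/436) = -4 + (36 - (69/436 - 23*I*√3/218)) = -4 + (36 + (-69/436 + 23*I*√3/218)) = -4 + (15627/436 + 23*I*√3/218) = 13883/436 + 23*I*√3/218 ≈ 31.842 + 0.18274*I)
W*(-6) = (13883/436 + 23*I*√3/218)*(-6) = -41649/218 - 69*I*√3/109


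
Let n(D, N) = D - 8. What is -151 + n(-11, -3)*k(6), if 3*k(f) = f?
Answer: -189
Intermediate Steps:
n(D, N) = -8 + D
k(f) = f/3
-151 + n(-11, -3)*k(6) = -151 + (-8 - 11)*((⅓)*6) = -151 - 19*2 = -151 - 38 = -189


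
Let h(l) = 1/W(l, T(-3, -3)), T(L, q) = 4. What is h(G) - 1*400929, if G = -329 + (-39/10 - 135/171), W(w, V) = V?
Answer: -1603715/4 ≈ -4.0093e+5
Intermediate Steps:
G = -63401/190 (G = -329 + (-39*⅒ - 135*1/171) = -329 + (-39/10 - 15/19) = -329 - 891/190 = -63401/190 ≈ -333.69)
h(l) = ¼ (h(l) = 1/4 = ¼)
h(G) - 1*400929 = ¼ - 1*400929 = ¼ - 400929 = -1603715/4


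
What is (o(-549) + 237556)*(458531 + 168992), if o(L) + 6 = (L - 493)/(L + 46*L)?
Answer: 3846404545314916/25803 ≈ 1.4907e+11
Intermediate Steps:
o(L) = -6 + (-493 + L)/(47*L) (o(L) = -6 + (L - 493)/(L + 46*L) = -6 + (-493 + L)/((47*L)) = -6 + (-493 + L)*(1/(47*L)) = -6 + (-493 + L)/(47*L))
(o(-549) + 237556)*(458531 + 168992) = ((1/47)*(-493 - 281*(-549))/(-549) + 237556)*(458531 + 168992) = ((1/47)*(-1/549)*(-493 + 154269) + 237556)*627523 = ((1/47)*(-1/549)*153776 + 237556)*627523 = (-153776/25803 + 237556)*627523 = (6129503692/25803)*627523 = 3846404545314916/25803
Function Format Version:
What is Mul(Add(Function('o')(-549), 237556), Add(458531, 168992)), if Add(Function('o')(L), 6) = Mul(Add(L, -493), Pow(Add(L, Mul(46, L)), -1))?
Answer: Rational(3846404545314916, 25803) ≈ 1.4907e+11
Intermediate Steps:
Function('o')(L) = Add(-6, Mul(Rational(1, 47), Pow(L, -1), Add(-493, L))) (Function('o')(L) = Add(-6, Mul(Add(L, -493), Pow(Add(L, Mul(46, L)), -1))) = Add(-6, Mul(Add(-493, L), Pow(Mul(47, L), -1))) = Add(-6, Mul(Add(-493, L), Mul(Rational(1, 47), Pow(L, -1)))) = Add(-6, Mul(Rational(1, 47), Pow(L, -1), Add(-493, L))))
Mul(Add(Function('o')(-549), 237556), Add(458531, 168992)) = Mul(Add(Mul(Rational(1, 47), Pow(-549, -1), Add(-493, Mul(-281, -549))), 237556), Add(458531, 168992)) = Mul(Add(Mul(Rational(1, 47), Rational(-1, 549), Add(-493, 154269)), 237556), 627523) = Mul(Add(Mul(Rational(1, 47), Rational(-1, 549), 153776), 237556), 627523) = Mul(Add(Rational(-153776, 25803), 237556), 627523) = Mul(Rational(6129503692, 25803), 627523) = Rational(3846404545314916, 25803)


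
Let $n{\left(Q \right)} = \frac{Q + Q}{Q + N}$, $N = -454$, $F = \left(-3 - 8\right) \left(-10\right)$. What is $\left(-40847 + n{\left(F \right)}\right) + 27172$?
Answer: $- \frac{1176105}{86} \approx -13676.0$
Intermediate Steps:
$F = 110$ ($F = \left(-11\right) \left(-10\right) = 110$)
$n{\left(Q \right)} = \frac{2 Q}{-454 + Q}$ ($n{\left(Q \right)} = \frac{Q + Q}{Q - 454} = \frac{2 Q}{-454 + Q}$)
$\left(-40847 + n{\left(F \right)}\right) + 27172 = \left(-40847 + 2 \cdot 110 \frac{1}{-454 + 110}\right) + 27172 = \left(-40847 + 2 \cdot 110 \frac{1}{-344}\right) + 27172 = \left(-40847 + 2 \cdot 110 \left(- \frac{1}{344}\right)\right) + 27172 = \left(-40847 - \frac{55}{86}\right) + 27172 = - \frac{3512897}{86} + 27172 = - \frac{1176105}{86}$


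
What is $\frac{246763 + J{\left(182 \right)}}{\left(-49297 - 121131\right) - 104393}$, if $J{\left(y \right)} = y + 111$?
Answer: $- \frac{82352}{91607} \approx -0.89897$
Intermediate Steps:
$J{\left(y \right)} = 111 + y$
$\frac{246763 + J{\left(182 \right)}}{\left(-49297 - 121131\right) - 104393} = \frac{246763 + \left(111 + 182\right)}{\left(-49297 - 121131\right) - 104393} = \frac{246763 + 293}{\left(-49297 - 121131\right) - 104393} = \frac{247056}{-170428 - 104393} = \frac{247056}{-274821} = 247056 \left(- \frac{1}{274821}\right) = - \frac{82352}{91607}$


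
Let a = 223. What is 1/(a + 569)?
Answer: 1/792 ≈ 0.0012626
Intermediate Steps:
1/(a + 569) = 1/(223 + 569) = 1/792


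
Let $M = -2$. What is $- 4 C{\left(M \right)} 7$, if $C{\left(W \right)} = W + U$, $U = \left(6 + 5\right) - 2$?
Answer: $-196$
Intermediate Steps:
$U = 9$ ($U = 11 - 2 = 9$)
$C{\left(W \right)} = 9 + W$ ($C{\left(W \right)} = W + 9 = 9 + W$)
$- 4 C{\left(M \right)} 7 = - 4 \left(9 - 2\right) 7 = \left(-4\right) 7 \cdot 7 = \left(-28\right) 7 = -196$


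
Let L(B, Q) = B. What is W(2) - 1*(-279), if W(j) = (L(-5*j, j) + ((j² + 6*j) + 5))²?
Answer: 400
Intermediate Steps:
W(j) = (5 + j + j²)² (W(j) = (-5*j + ((j² + 6*j) + 5))² = (-5*j + (5 + j² + 6*j))² = (5 + j + j²)²)
W(2) - 1*(-279) = (5 + 2 + 2²)² - 1*(-279) = (5 + 2 + 4)² + 279 = 11² + 279 = 121 + 279 = 400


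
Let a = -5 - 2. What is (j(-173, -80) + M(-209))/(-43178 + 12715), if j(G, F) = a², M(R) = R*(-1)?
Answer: -258/30463 ≈ -0.0084693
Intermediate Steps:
a = -7
M(R) = -R
j(G, F) = 49 (j(G, F) = (-7)² = 49)
(j(-173, -80) + M(-209))/(-43178 + 12715) = (49 - 1*(-209))/(-43178 + 12715) = (49 + 209)/(-30463) = 258*(-1/30463) = -258/30463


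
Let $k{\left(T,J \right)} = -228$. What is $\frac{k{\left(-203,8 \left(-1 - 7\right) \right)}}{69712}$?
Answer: $- \frac{57}{17428} \approx -0.0032706$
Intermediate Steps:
$\frac{k{\left(-203,8 \left(-1 - 7\right) \right)}}{69712} = - \frac{228}{69712} = \left(-228\right) \frac{1}{69712} = - \frac{57}{17428}$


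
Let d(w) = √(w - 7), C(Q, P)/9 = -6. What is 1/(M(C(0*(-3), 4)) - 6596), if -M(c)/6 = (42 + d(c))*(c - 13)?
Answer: 2572/28925197 - 201*I*√61/57850394 ≈ 8.8919e-5 - 2.7137e-5*I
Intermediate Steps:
C(Q, P) = -54 (C(Q, P) = 9*(-6) = -54)
d(w) = √(-7 + w)
M(c) = -6*(-13 + c)*(42 + √(-7 + c)) (M(c) = -6*(42 + √(-7 + c))*(c - 13) = -6*(42 + √(-7 + c))*(-13 + c) = -6*(-13 + c)*(42 + √(-7 + c)))
1/(M(C(0*(-3), 4)) - 6596) = 1/((3276 - 252*(-54) + 78*√(-7 - 54) - 6*(-54)*√(-7 - 54)) - 6596) = 1/((3276 + 13608 + 78*√(-61) - 6*(-54)*√(-61)) - 6596) = 1/((3276 + 13608 + 78*(I*√61) - 6*(-54)*I*√61) - 6596) = 1/((3276 + 13608 + 78*I*√61 + 324*I*√61) - 6596) = 1/((16884 + 402*I*√61) - 6596) = 1/(10288 + 402*I*√61)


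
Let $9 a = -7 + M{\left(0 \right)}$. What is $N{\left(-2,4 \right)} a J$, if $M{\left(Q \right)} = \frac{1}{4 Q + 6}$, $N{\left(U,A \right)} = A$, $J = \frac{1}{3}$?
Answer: $- \frac{82}{81} \approx -1.0123$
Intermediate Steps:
$J = \frac{1}{3} \approx 0.33333$
$M{\left(Q \right)} = \frac{1}{6 + 4 Q}$
$a = - \frac{41}{54}$ ($a = \frac{-7 + \frac{1}{2 \left(3 + 2 \cdot 0\right)}}{9} = \frac{-7 + \frac{1}{2 \left(3 + 0\right)}}{9} = \frac{-7 + \frac{1}{2 \cdot 3}}{9} = \frac{-7 + \frac{1}{2} \cdot \frac{1}{3}}{9} = \frac{-7 + \frac{1}{6}}{9} = \frac{1}{9} \left(- \frac{41}{6}\right) = - \frac{41}{54} \approx -0.75926$)
$N{\left(-2,4 \right)} a J = 4 \left(- \frac{41}{54}\right) \frac{1}{3} = \left(- \frac{82}{27}\right) \frac{1}{3} = - \frac{82}{81}$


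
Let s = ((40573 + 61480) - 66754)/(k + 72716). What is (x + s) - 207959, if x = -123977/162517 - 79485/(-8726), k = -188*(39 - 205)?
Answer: -15323551947538831041/73688525097004 ≈ -2.0795e+5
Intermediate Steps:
k = 31208 (k = -188*(-166) = 31208)
s = 35299/103924 (s = ((40573 + 61480) - 66754)/(31208 + 72716) = (102053 - 66754)/103924 = 35299*(1/103924) = 35299/103924 ≈ 0.33966)
x = 11835840443/1418123342 (x = -123977*1/162517 - 79485*(-1/8726) = -123977/162517 + 79485/8726 = 11835840443/1418123342 ≈ 8.3461)
(x + s) - 207959 = (11835840443/1418123342 + 35299/103924) - 207959 = 640043109023795/73688525097004 - 207959 = -15323551947538831041/73688525097004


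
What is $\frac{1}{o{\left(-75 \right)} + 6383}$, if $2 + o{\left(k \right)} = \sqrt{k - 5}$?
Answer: $\frac{6381}{40717241} - \frac{4 i \sqrt{5}}{40717241} \approx 0.00015672 - 2.1967 \cdot 10^{-7} i$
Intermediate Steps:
$o{\left(k \right)} = -2 + \sqrt{-5 + k}$ ($o{\left(k \right)} = -2 + \sqrt{k - 5} = -2 + \sqrt{-5 + k}$)
$\frac{1}{o{\left(-75 \right)} + 6383} = \frac{1}{\left(-2 + \sqrt{-5 - 75}\right) + 6383} = \frac{1}{\left(-2 + \sqrt{-80}\right) + 6383} = \frac{1}{\left(-2 + 4 i \sqrt{5}\right) + 6383} = \frac{1}{6381 + 4 i \sqrt{5}}$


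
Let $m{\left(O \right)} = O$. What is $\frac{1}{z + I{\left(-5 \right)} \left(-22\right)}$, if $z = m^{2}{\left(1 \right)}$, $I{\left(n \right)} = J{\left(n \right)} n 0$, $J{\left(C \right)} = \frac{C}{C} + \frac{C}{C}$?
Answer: $1$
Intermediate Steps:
$J{\left(C \right)} = 2$ ($J{\left(C \right)} = 1 + 1 = 2$)
$I{\left(n \right)} = 0$ ($I{\left(n \right)} = 2 n 0 = 0$)
$z = 1$ ($z = 1^{2} = 1$)
$\frac{1}{z + I{\left(-5 \right)} \left(-22\right)} = \frac{1}{1 + 0 \left(-22\right)} = \frac{1}{1 + 0} = 1^{-1} = 1$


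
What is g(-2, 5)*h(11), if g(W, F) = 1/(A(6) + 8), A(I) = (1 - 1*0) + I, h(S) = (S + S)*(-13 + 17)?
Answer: 88/15 ≈ 5.8667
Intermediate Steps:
h(S) = 8*S (h(S) = (2*S)*4 = 8*S)
A(I) = 1 + I (A(I) = (1 + 0) + I = 1 + I)
g(W, F) = 1/15 (g(W, F) = 1/((1 + 6) + 8) = 1/(7 + 8) = 1/15)
g(-2, 5)*h(11) = (8*11)/15 = (1/15)*88 = 88/15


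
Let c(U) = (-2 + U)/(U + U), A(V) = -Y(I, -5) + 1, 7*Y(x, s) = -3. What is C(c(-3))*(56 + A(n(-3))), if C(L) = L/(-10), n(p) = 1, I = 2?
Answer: -67/14 ≈ -4.7857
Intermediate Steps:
Y(x, s) = -3/7 (Y(x, s) = (⅐)*(-3) = -3/7)
A(V) = 10/7 (A(V) = -1*(-3/7) + 1 = 3/7 + 1 = 10/7)
c(U) = (-2 + U)/(2*U) (c(U) = (-2 + U)/((2*U)) = (-2 + U)*(1/(2*U)) = (-2 + U)/(2*U))
C(L) = -L/10 (C(L) = L*(-⅒) = -L/10)
C(c(-3))*(56 + A(n(-3))) = (-(-2 - 3)/(20*(-3)))*(56 + 10/7) = -(-1)*(-5)/(20*3)*(402/7) = -⅒*⅚*(402/7) = -1/12*402/7 = -67/14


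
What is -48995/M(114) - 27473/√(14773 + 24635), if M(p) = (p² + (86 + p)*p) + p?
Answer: -9799/7182 - 27473*√2463/9852 ≈ -139.76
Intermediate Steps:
M(p) = p + p² + p*(86 + p) (M(p) = (p² + p*(86 + p)) + p = p + p² + p*(86 + p))
-48995/M(114) - 27473/√(14773 + 24635) = -48995*1/(114*(87 + 2*114)) - 27473/√(14773 + 24635) = -48995*1/(114*(87 + 228)) - 27473*√2463/9852 = -48995/(114*315) - 27473*√2463/9852 = -48995/35910 - 27473*√2463/9852 = -48995*1/35910 - 27473*√2463/9852 = -9799/7182 - 27473*√2463/9852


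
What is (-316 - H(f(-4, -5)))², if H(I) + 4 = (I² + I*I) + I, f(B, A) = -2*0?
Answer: 97344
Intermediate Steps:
f(B, A) = 0
H(I) = -4 + I + 2*I² (H(I) = -4 + ((I² + I*I) + I) = -4 + ((I² + I²) + I) = -4 + (2*I² + I) = -4 + (I + 2*I²) = -4 + I + 2*I²)
(-316 - H(f(-4, -5)))² = (-316 - (-4 + 0 + 2*0²))² = (-316 - (-4 + 0 + 2*0))² = (-316 - (-4 + 0 + 0))² = (-316 - 1*(-4))² = (-316 + 4)² = (-312)² = 97344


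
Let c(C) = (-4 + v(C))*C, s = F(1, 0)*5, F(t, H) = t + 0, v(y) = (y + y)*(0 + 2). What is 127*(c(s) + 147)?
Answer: 28829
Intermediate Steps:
v(y) = 4*y (v(y) = (2*y)*2 = 4*y)
F(t, H) = t
s = 5 (s = 1*5 = 5)
c(C) = C*(-4 + 4*C) (c(C) = (-4 + 4*C)*C = C*(-4 + 4*C))
127*(c(s) + 147) = 127*(4*5*(-1 + 5) + 147) = 127*(4*5*4 + 147) = 127*(80 + 147) = 127*227 = 28829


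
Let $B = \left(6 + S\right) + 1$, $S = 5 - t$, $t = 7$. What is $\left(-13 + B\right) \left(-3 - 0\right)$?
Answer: $24$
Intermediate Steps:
$S = -2$ ($S = 5 - 7 = -2$)
$B = 5$ ($B = \left(6 - 2\right) + 1 = 4 + 1 = 5$)
$\left(-13 + B\right) \left(-3 - 0\right) = \left(-13 + 5\right) \left(-3 - 0\right) = - 8 \left(-3 + 0\right) = \left(-8\right) \left(-3\right) = 24$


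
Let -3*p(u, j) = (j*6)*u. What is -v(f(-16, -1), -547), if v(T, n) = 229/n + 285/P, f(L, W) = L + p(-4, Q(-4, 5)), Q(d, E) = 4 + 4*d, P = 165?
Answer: -7874/6017 ≈ -1.3086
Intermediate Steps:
p(u, j) = -2*j*u (p(u, j) = -j*6*u/3 = -6*j*u/3 = -2*j*u)
f(L, W) = -96 + L (f(L, W) = L - 2*(4 + 4*(-4))*(-4) = L - 2*(4 - 16)*(-4) = L - 2*(-12)*(-4) = L - 96 = -96 + L)
v(T, n) = 19/11 + 229/n (v(T, n) = 229/n + 285/165 = 229/n + 285*(1/165) = 229/n + 19/11 = 19/11 + 229/n)
-v(f(-16, -1), -547) = -(19/11 + 229/(-547)) = -(19/11 + 229*(-1/547)) = -(19/11 - 229/547) = -1*7874/6017 = -7874/6017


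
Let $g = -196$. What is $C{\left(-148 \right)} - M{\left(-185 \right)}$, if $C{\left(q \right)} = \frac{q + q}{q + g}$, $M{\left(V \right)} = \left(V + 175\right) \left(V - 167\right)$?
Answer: $- \frac{151323}{43} \approx -3519.1$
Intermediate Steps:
$M{\left(V \right)} = \left(-167 + V\right) \left(175 + V\right)$ ($M{\left(V \right)} = \left(175 + V\right) \left(-167 + V\right) = \left(-167 + V\right) \left(175 + V\right)$)
$C{\left(q \right)} = \frac{2 q}{-196 + q}$ ($C{\left(q \right)} = \frac{q + q}{q - 196} = \frac{2 q}{-196 + q}$)
$C{\left(-148 \right)} - M{\left(-185 \right)} = 2 \left(-148\right) \frac{1}{-196 - 148} - \left(-29225 + \left(-185\right)^{2} + 8 \left(-185\right)\right) = 2 \left(-148\right) \frac{1}{-344} - \left(-29225 + 34225 - 1480\right) = 2 \left(-148\right) \left(- \frac{1}{344}\right) - 3520 = \frac{37}{43} - 3520 = - \frac{151323}{43}$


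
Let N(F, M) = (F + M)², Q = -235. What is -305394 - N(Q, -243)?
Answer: -533878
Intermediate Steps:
-305394 - N(Q, -243) = -305394 - (-235 - 243)² = -305394 - 1*(-478)² = -305394 - 1*228484 = -305394 - 228484 = -533878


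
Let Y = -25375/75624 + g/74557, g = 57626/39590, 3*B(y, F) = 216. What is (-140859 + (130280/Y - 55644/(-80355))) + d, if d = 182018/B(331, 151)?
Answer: -19015893813350167462651211/36109282898877073380 ≈ -5.2662e+5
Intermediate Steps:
B(y, F) = 72 (B(y, F) = (1/3)*216 = 72)
g = 28813/19795 (g = 57626*(1/39590) = 28813/19795 ≈ 1.4556)
Y = -37447662351313/111610120153560 (Y = -25375/75624 + (28813/19795)/74557 = -25375*1/75624 + (28813/19795)*(1/74557) = -25375/75624 + 28813/1475855815 = -37447662351313/111610120153560 ≈ -0.33552)
d = 91009/36 (d = 182018/72 = 182018*(1/72) = 91009/36 ≈ 2528.0)
(-140859 + (130280/Y - 55644/(-80355))) + d = (-140859 + (130280/(-37447662351313/111610120153560) - 55644/(-80355))) + 91009/36 = (-140859 + (130280*(-111610120153560/37447662351313) - 55644*(-1/80355))) + 91009/36 = (-140859 + (-14540566453605796800/37447662351313 + 18548/26785)) + 91009/36 = (-140859 - 389468377880589975134476/1003035636079918705) + 91009/36 = -530754974543171244002071/1003035636079918705 + 91009/36 = -19015893813350167462651211/36109282898877073380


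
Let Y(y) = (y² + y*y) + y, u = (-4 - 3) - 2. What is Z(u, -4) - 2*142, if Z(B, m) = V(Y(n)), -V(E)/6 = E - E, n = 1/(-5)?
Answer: -284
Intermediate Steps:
u = -9 (u = -7 - 2 = -9)
n = -⅕ ≈ -0.20000
Y(y) = y + 2*y² (Y(y) = (y² + y²) + y = 2*y² + y = y + 2*y²)
V(E) = 0 (V(E) = -6*(E - E) = -6*0 = 0)
Z(B, m) = 0
Z(u, -4) - 2*142 = 0 - 2*142 = 0 - 284 = -284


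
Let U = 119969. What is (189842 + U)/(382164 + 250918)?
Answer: 309811/633082 ≈ 0.48937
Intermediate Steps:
(189842 + U)/(382164 + 250918) = (189842 + 119969)/(382164 + 250918) = 309811/633082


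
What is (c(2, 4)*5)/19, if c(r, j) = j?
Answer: 20/19 ≈ 1.0526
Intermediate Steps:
(c(2, 4)*5)/19 = (4*5)/19 = 20*(1/19) = 20/19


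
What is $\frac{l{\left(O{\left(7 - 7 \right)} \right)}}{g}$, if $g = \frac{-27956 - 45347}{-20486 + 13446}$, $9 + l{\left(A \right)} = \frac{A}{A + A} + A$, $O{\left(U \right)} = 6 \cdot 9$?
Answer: $\frac{320320}{73303} \approx 4.3698$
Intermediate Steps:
$O{\left(U \right)} = 54$
$l{\left(A \right)} = - \frac{17}{2} + A$ ($l{\left(A \right)} = -9 + \left(\frac{A}{A + A} + A\right) = -9 + \left(\frac{A}{2 A} + A\right) = -9 + \left(\frac{1}{2 A} A + A\right) = -9 + \left(\frac{1}{2} + A\right) = - \frac{17}{2} + A$)
$g = \frac{73303}{7040}$ ($g = - \frac{73303}{-7040} = \left(-73303\right) \left(- \frac{1}{7040}\right) = \frac{73303}{7040} \approx 10.412$)
$\frac{l{\left(O{\left(7 - 7 \right)} \right)}}{g} = \frac{- \frac{17}{2} + 54}{\frac{73303}{7040}} = \frac{91}{2} \cdot \frac{7040}{73303} = \frac{320320}{73303}$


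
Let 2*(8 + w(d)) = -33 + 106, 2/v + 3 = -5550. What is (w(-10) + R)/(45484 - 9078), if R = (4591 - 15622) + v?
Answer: -122193769/404325036 ≈ -0.30222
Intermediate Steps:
v = -2/5553 (v = 2/(-3 - 5550) = 2/(-5553) = 2*(-1/5553) = -2/5553 ≈ -0.00036017)
R = -61255145/5553 (R = (4591 - 15622) - 2/5553 = -11031 - 2/5553 = -61255145/5553 ≈ -11031.)
w(d) = 57/2 (w(d) = -8 + (-33 + 106)/2 = -8 + (½)*73 = -8 + 73/2 = 57/2)
(w(-10) + R)/(45484 - 9078) = (57/2 - 61255145/5553)/(45484 - 9078) = -122193769/11106/36406 = -122193769/11106*1/36406 = -122193769/404325036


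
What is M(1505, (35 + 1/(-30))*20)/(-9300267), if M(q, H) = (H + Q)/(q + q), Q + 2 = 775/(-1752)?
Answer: -1220953/49045144029840 ≈ -2.4894e-8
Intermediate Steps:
Q = -4279/1752 (Q = -2 + 775/(-1752) = -2 + 775*(-1/1752) = -2 - 775/1752 = -4279/1752 ≈ -2.4424)
M(q, H) = (-4279/1752 + H)/(2*q) (M(q, H) = (H - 4279/1752)/(q + q) = (-4279/1752 + H)/((2*q)) = (-4279/1752 + H)*(1/(2*q)) = (-4279/1752 + H)/(2*q))
M(1505, (35 + 1/(-30))*20)/(-9300267) = ((1/3504)*(-4279 + 1752*((35 + 1/(-30))*20))/1505)/(-9300267) = ((1/3504)*(1/1505)*(-4279 + 1752*((35 - 1/30)*20)))*(-1/9300267) = ((1/3504)*(1/1505)*(-4279 + 1752*((1049/30)*20)))*(-1/9300267) = ((1/3504)*(1/1505)*(-4279 + 1752*(2098/3)))*(-1/9300267) = ((1/3504)*(1/1505)*(-4279 + 1225232))*(-1/9300267) = ((1/3504)*(1/1505)*1220953)*(-1/9300267) = (1220953/5273520)*(-1/9300267) = -1220953/49045144029840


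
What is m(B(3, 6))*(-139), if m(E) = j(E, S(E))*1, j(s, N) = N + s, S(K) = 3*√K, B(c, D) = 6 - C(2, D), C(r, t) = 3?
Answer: -417 - 417*√3 ≈ -1139.3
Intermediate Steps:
B(c, D) = 3 (B(c, D) = 6 - 1*3 = 6 - 3 = 3)
m(E) = E + 3*√E (m(E) = (3*√E + E)*1 = (E + 3*√E)*1 = E + 3*√E)
m(B(3, 6))*(-139) = (3 + 3*√3)*(-139) = -417 - 417*√3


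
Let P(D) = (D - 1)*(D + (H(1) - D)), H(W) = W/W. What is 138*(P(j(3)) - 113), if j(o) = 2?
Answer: -15456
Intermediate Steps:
H(W) = 1
P(D) = -1 + D (P(D) = (D - 1)*(D + (1 - D)) = (-1 + D)*1 = -1 + D)
138*(P(j(3)) - 113) = 138*((-1 + 2) - 113) = 138*(1 - 113) = 138*(-112) = -15456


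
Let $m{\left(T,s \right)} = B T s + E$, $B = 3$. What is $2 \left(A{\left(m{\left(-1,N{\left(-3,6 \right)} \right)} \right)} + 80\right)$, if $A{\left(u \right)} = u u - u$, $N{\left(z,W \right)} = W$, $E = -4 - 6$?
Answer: $1784$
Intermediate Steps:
$E = -10$ ($E = -4 - 6 = -10$)
$m{\left(T,s \right)} = -10 + 3 T s$ ($m{\left(T,s \right)} = 3 T s - 10 = -10 + 3 T s$)
$A{\left(u \right)} = u^{2} - u$
$2 \left(A{\left(m{\left(-1,N{\left(-3,6 \right)} \right)} \right)} + 80\right) = 2 \left(\left(-10 + 3 \left(-1\right) 6\right) \left(-1 + \left(-10 + 3 \left(-1\right) 6\right)\right) + 80\right) = 2 \left(\left(-10 - 18\right) \left(-1 - 28\right) + 80\right) = 2 \left(- 28 \left(-1 - 28\right) + 80\right) = 2 \left(\left(-28\right) \left(-29\right) + 80\right) = 2 \left(812 + 80\right) = 2 \cdot 892 = 1784$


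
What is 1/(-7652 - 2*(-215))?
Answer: -1/7222 ≈ -0.00013847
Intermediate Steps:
1/(-7652 - 2*(-215)) = 1/(-7652 + 430) = 1/(-7222) = -1/7222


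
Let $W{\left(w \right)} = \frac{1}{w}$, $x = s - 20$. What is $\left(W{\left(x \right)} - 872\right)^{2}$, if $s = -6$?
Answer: $\frac{514064929}{676} \approx 7.6045 \cdot 10^{5}$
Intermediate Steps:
$x = -26$ ($x = -6 - 20 = -26$)
$\left(W{\left(x \right)} - 872\right)^{2} = \left(\frac{1}{-26} - 872\right)^{2} = \left(- \frac{1}{26} - 872\right)^{2} = \left(- \frac{22673}{26}\right)^{2} = \frac{514064929}{676}$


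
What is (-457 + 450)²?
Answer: 49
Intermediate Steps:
(-457 + 450)² = (-7)² = 49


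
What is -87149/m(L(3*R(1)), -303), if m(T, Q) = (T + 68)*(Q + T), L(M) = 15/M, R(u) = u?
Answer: 87149/21754 ≈ 4.0061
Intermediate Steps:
m(T, Q) = (68 + T)*(Q + T)
-87149/m(L(3*R(1)), -303) = -87149/((15/((3*1)))² + 68*(-303) + 68*(15/((3*1))) - 4545/(3*1)) = -87149/((15/3)² - 20604 + 68*(15/3) - 4545/3) = -87149/((15*(⅓))² - 20604 + 68*(15*(⅓)) - 4545/3) = -87149/(5² - 20604 + 68*5 - 303*5) = -87149/(25 - 20604 + 340 - 1515) = -87149/(-21754) = -87149*(-1/21754) = 87149/21754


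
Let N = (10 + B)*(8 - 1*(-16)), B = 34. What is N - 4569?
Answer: -3513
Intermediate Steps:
N = 1056 (N = (10 + 34)*(8 - 1*(-16)) = 44*(8 + 16) = 44*24 = 1056)
N - 4569 = 1056 - 4569 = -3513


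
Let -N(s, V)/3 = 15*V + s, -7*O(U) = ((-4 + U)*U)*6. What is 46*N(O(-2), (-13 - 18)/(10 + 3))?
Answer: 578358/91 ≈ 6355.6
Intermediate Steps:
O(U) = -6*U*(-4 + U)/7 (O(U) = -(-4 + U)*U*6/7 = -U*(-4 + U)*6/7 = -6*U*(-4 + U)/7)
N(s, V) = -45*V - 3*s (N(s, V) = -3*(15*V + s) = -3*(s + 15*V) = -45*V - 3*s)
46*N(O(-2), (-13 - 18)/(10 + 3)) = 46*(-45*(-13 - 18)/(10 + 3) - 18*(-2)*(4 - 1*(-2))/7) = 46*(-(-1395)/13 - 18*(-2)*(4 + 2)/7) = 46*(-(-1395)/13 - 18*(-2)*6/7) = 46*(-45*(-31/13) - 3*(-72/7)) = 46*(1395/13 + 216/7) = 46*(12573/91) = 578358/91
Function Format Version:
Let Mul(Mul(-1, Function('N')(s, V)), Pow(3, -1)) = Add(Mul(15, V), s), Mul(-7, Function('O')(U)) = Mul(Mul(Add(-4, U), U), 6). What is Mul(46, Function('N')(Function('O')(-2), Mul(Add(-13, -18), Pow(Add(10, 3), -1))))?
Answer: Rational(578358, 91) ≈ 6355.6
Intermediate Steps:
Function('O')(U) = Mul(Rational(-6, 7), U, Add(-4, U)) (Function('O')(U) = Mul(Rational(-1, 7), Mul(Mul(Add(-4, U), U), 6)) = Mul(Rational(-1, 7), Mul(Mul(U, Add(-4, U)), 6)) = Mul(Rational(-1, 7), Mul(6, U, Add(-4, U))) = Mul(Rational(-6, 7), U, Add(-4, U)))
Function('N')(s, V) = Add(Mul(-45, V), Mul(-3, s)) (Function('N')(s, V) = Mul(-3, Add(Mul(15, V), s)) = Mul(-3, Add(s, Mul(15, V))) = Add(Mul(-45, V), Mul(-3, s)))
Mul(46, Function('N')(Function('O')(-2), Mul(Add(-13, -18), Pow(Add(10, 3), -1)))) = Mul(46, Add(Mul(-45, Mul(Add(-13, -18), Pow(Add(10, 3), -1))), Mul(-3, Mul(Rational(6, 7), -2, Add(4, Mul(-1, -2)))))) = Mul(46, Add(Mul(-45, Mul(-31, Pow(13, -1))), Mul(-3, Mul(Rational(6, 7), -2, Add(4, 2))))) = Mul(46, Add(Mul(-45, Mul(-31, Rational(1, 13))), Mul(-3, Mul(Rational(6, 7), -2, 6)))) = Mul(46, Add(Mul(-45, Rational(-31, 13)), Mul(-3, Rational(-72, 7)))) = Mul(46, Add(Rational(1395, 13), Rational(216, 7))) = Mul(46, Rational(12573, 91)) = Rational(578358, 91)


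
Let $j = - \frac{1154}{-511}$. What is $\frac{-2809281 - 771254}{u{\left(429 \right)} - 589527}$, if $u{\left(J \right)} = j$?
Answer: $\frac{1829653385}{301247143} \approx 6.0736$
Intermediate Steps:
$j = \frac{1154}{511}$ ($j = \left(-1154\right) \left(- \frac{1}{511}\right) = \frac{1154}{511} \approx 2.2583$)
$u{\left(J \right)} = \frac{1154}{511}$
$\frac{-2809281 - 771254}{u{\left(429 \right)} - 589527} = \frac{-2809281 - 771254}{\frac{1154}{511} - 589527} = - \frac{3580535}{- \frac{301247143}{511}} = \left(-3580535\right) \left(- \frac{511}{301247143}\right) = \frac{1829653385}{301247143}$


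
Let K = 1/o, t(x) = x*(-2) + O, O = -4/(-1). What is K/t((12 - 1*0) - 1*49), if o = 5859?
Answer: 1/457002 ≈ 2.1882e-6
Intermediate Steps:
O = 4 (O = -4*(-1) = 4)
t(x) = 4 - 2*x (t(x) = x*(-2) + 4 = -2*x + 4 = 4 - 2*x)
K = 1/5859 ≈ 0.00017068
K/t((12 - 1*0) - 1*49) = 1/(5859*(4 - 2*((12 - 1*0) - 1*49))) = 1/(5859*(4 - 2*((12 + 0) - 49))) = 1/(5859*(4 - 2*(12 - 49))) = 1/(5859*(4 - 2*(-37))) = 1/(5859*(4 + 74)) = (1/5859)/78 = (1/5859)*(1/78) = 1/457002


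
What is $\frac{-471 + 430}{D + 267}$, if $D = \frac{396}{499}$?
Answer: $- \frac{20459}{133629} \approx -0.1531$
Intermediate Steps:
$D = \frac{396}{499}$ ($D = 396 \cdot \frac{1}{499} = \frac{396}{499} \approx 0.79359$)
$\frac{-471 + 430}{D + 267} = \frac{-471 + 430}{\frac{396}{499} + 267} = - \frac{41}{\frac{133629}{499}} = \left(-41\right) \frac{499}{133629} = - \frac{20459}{133629}$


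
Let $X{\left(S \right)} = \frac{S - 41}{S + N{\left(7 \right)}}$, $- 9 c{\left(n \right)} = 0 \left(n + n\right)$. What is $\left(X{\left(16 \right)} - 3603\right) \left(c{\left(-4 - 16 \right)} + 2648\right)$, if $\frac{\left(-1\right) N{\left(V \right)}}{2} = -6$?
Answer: $- \frac{66801758}{7} \approx -9.5431 \cdot 10^{6}$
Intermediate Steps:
$N{\left(V \right)} = 12$ ($N{\left(V \right)} = \left(-2\right) \left(-6\right) = 12$)
$c{\left(n \right)} = 0$ ($c{\left(n \right)} = - \frac{0 \left(n + n\right)}{9} = - \frac{0 \cdot 2 n}{9} = \left(- \frac{1}{9}\right) 0 = 0$)
$X{\left(S \right)} = \frac{-41 + S}{12 + S}$ ($X{\left(S \right)} = \frac{S - 41}{S + 12} = \frac{-41 + S}{12 + S}$)
$\left(X{\left(16 \right)} - 3603\right) \left(c{\left(-4 - 16 \right)} + 2648\right) = \left(\frac{-41 + 16}{12 + 16} - 3603\right) \left(0 + 2648\right) = \left(\frac{1}{28} \left(-25\right) - 3603\right) 2648 = \left(- \frac{25}{28} - 3603\right) 2648 = \left(- \frac{100909}{28}\right) 2648 = - \frac{66801758}{7}$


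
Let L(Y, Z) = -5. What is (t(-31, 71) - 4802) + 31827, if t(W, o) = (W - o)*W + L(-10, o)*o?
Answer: 29832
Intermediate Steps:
t(W, o) = -5*o + W*(W - o) (t(W, o) = (W - o)*W - 5*o = W*(W - o) - 5*o = -5*o + W*(W - o))
(t(-31, 71) - 4802) + 31827 = (((-31)**2 - 5*71 - 1*(-31)*71) - 4802) + 31827 = ((961 - 355 + 2201) - 4802) + 31827 = (2807 - 4802) + 31827 = -1995 + 31827 = 29832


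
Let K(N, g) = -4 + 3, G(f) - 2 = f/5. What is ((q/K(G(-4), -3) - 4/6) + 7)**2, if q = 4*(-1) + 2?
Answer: 625/9 ≈ 69.444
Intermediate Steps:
G(f) = 2 + f/5
q = -2 (q = -4 + 2 = -2)
K(N, g) = -1
((q/K(G(-4), -3) - 4/6) + 7)**2 = ((-2/(-1) - 4/6) + 7)**2 = ((-2*(-1) - 4*1/6) + 7)**2 = ((2 - 2/3) + 7)**2 = (4/3 + 7)**2 = (25/3)**2 = 625/9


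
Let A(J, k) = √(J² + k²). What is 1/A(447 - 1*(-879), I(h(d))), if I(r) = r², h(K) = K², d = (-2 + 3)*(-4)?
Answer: √455953/911906 ≈ 0.00074047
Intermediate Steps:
d = -4 (d = 1*(-4) = -4)
1/A(447 - 1*(-879), I(h(d))) = 1/(√((447 - 1*(-879))² + (((-4)²)²)²)) = 1/(√((447 + 879)² + (16²)²)) = 1/(√(1326² + 256²)) = 1/(√(1758276 + 65536)) = 1/(√1823812) = 1/(2*√455953) = √455953/911906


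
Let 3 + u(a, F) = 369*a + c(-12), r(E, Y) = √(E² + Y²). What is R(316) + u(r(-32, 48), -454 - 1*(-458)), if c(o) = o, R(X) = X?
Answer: 301 + 5904*√13 ≈ 21588.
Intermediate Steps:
u(a, F) = -15 + 369*a (u(a, F) = -3 + (369*a - 12) = -3 + (-12 + 369*a) = -15 + 369*a)
R(316) + u(r(-32, 48), -454 - 1*(-458)) = 316 + (-15 + 369*√((-32)² + 48²)) = 316 + (-15 + 369*√(1024 + 2304)) = 316 + (-15 + 369*√3328) = 316 + (-15 + 369*(16*√13)) = 316 + (-15 + 5904*√13) = 301 + 5904*√13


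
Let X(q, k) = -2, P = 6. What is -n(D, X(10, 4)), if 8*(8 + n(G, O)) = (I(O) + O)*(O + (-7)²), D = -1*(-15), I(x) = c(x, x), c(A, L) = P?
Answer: -31/2 ≈ -15.500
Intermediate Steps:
c(A, L) = 6
I(x) = 6
D = 15
n(G, O) = -8 + (6 + O)*(49 + O)/8 (n(G, O) = -8 + ((6 + O)*(O + (-7)²))/8 = -8 + ((6 + O)*(O + 49))/8 = -8 + ((6 + O)*(49 + O))/8 = -8 + (6 + O)*(49 + O)/8)
-n(D, X(10, 4)) = -(115/4 + (⅛)*(-2)² + (55/8)*(-2)) = -(115/4 + (⅛)*4 - 55/4) = -(115/4 + ½ - 55/4) = -1*31/2 = -31/2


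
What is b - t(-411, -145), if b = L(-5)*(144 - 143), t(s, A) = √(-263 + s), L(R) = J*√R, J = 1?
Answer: I*(√5 - √674) ≈ -23.725*I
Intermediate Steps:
L(R) = √R (L(R) = 1*√R = √R)
b = I*√5 (b = √(-5)*(144 - 143) = (I*√5)*1 = I*√5 ≈ 2.2361*I)
b - t(-411, -145) = I*√5 - √(-263 - 411) = I*√5 - √(-674) = I*√5 - I*√674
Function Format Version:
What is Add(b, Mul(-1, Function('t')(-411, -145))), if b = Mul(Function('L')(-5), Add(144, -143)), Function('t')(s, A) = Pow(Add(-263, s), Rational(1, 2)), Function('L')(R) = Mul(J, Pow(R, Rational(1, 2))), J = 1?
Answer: Mul(I, Add(Pow(5, Rational(1, 2)), Mul(-1, Pow(674, Rational(1, 2))))) ≈ Mul(-23.725, I)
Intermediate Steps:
Function('L')(R) = Pow(R, Rational(1, 2)) (Function('L')(R) = Mul(1, Pow(R, Rational(1, 2))) = Pow(R, Rational(1, 2)))
b = Mul(I, Pow(5, Rational(1, 2))) (b = Mul(Pow(-5, Rational(1, 2)), Add(144, -143)) = Mul(Mul(I, Pow(5, Rational(1, 2))), 1) = Mul(I, Pow(5, Rational(1, 2))) ≈ Mul(2.2361, I))
Add(b, Mul(-1, Function('t')(-411, -145))) = Add(Mul(I, Pow(5, Rational(1, 2))), Mul(-1, Pow(Add(-263, -411), Rational(1, 2)))) = Add(Mul(I, Pow(5, Rational(1, 2))), Mul(-1, Pow(-674, Rational(1, 2)))) = Add(Mul(I, Pow(5, Rational(1, 2))), Mul(-1, Mul(I, Pow(674, Rational(1, 2))))) = Add(Mul(I, Pow(5, Rational(1, 2))), Mul(-1, I, Pow(674, Rational(1, 2))))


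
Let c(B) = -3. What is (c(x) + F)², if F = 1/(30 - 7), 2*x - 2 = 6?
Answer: 4624/529 ≈ 8.7410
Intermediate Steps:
x = 4 (x = 1 + (½)*6 = 1 + 3 = 4)
F = 1/23 ≈ 0.043478
(c(x) + F)² = (-3 + 1/23)² = (-68/23)² = 4624/529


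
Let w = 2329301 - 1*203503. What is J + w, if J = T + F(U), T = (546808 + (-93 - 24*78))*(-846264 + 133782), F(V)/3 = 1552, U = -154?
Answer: -388188699872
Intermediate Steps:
F(V) = 4656 (F(V) = 3*1552 = 4656)
T = -388190830326 (T = (546808 + (-93 - 1872))*(-712482) = (546808 - 1965)*(-712482) = 544843*(-712482) = -388190830326)
J = -388190825670 (J = -388190830326 + 4656 = -388190825670)
w = 2125798 (w = 2329301 - 203503 = 2125798)
J + w = -388190825670 + 2125798 = -388188699872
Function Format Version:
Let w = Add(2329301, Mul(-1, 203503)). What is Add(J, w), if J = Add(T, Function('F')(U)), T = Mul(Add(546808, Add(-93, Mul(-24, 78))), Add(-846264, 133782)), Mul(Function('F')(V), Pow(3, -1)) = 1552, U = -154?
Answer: -388188699872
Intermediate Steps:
Function('F')(V) = 4656 (Function('F')(V) = Mul(3, 1552) = 4656)
T = -388190830326 (T = Mul(Add(546808, Add(-93, -1872)), -712482) = Mul(Add(546808, -1965), -712482) = Mul(544843, -712482) = -388190830326)
J = -388190825670 (J = Add(-388190830326, 4656) = -388190825670)
w = 2125798 (w = Add(2329301, -203503) = 2125798)
Add(J, w) = Add(-388190825670, 2125798) = -388188699872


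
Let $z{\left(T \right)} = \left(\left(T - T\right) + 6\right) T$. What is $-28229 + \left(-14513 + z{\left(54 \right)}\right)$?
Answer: $-42418$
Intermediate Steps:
$z{\left(T \right)} = 6 T$ ($z{\left(T \right)} = \left(0 + 6\right) T = 6 T$)
$-28229 + \left(-14513 + z{\left(54 \right)}\right) = -28229 + \left(-14513 + 6 \cdot 54\right) = -28229 + \left(-14513 + 324\right) = -28229 - 14189 = -42418$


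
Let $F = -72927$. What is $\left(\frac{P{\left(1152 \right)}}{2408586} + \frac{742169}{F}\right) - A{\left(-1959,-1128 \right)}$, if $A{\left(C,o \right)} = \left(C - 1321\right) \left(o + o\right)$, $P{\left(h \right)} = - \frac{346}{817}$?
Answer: $- \frac{176984343194069908640}{23917804524729} \approx -7.3997 \cdot 10^{6}$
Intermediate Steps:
$P{\left(h \right)} = - \frac{346}{817}$ ($P{\left(h \right)} = \left(-346\right) \frac{1}{817} = - \frac{346}{817}$)
$A{\left(C,o \right)} = 2 o \left(-1321 + C\right)$ ($A{\left(C,o \right)} = \left(-1321 + C\right) 2 o = 2 o \left(-1321 + C\right)$)
$\left(\frac{P{\left(1152 \right)}}{2408586} + \frac{742169}{F}\right) - A{\left(-1959,-1128 \right)} = \left(- \frac{346}{817 \cdot 2408586} + \frac{742169}{-72927}\right) - 2 \left(-1128\right) \left(-1321 - 1959\right) = \left(\left(- \frac{346}{817}\right) \frac{1}{2408586} + 742169 \left(- \frac{1}{72927}\right)\right) - 2 \left(-1128\right) \left(-3280\right) = \left(- \frac{173}{983907381} - \frac{742169}{72927}\right) - 7399680 = - \frac{243408523221920}{23917804524729} - 7399680 = - \frac{176984343194069908640}{23917804524729}$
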